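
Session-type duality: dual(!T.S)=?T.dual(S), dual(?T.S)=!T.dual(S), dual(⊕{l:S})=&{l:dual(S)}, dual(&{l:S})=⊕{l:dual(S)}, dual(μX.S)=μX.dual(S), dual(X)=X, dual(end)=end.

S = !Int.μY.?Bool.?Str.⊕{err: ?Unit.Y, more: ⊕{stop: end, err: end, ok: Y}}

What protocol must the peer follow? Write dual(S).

?Int.μY.!Bool.!Str.&{err: !Unit.Y, more: &{stop: end, err: end, ok: Y}}

!Int ↦ ?Int
  μY ↦ μY  (binder kept)
    ?Bool ↦ !Bool
      ?Str ↦ !Str
        ⊕{err,more} ↦ &{err,more}  (select→offer)
          • err:
            ?Unit ↦ !Unit
              dual(Y) = Y
          • more:
            ⊕{stop,err,ok} ↦ &{stop,err,ok}  (select→offer)
              • stop:
                dual(end) = end
              • err:
                dual(end) = end
              • ok:
                dual(Y) = Y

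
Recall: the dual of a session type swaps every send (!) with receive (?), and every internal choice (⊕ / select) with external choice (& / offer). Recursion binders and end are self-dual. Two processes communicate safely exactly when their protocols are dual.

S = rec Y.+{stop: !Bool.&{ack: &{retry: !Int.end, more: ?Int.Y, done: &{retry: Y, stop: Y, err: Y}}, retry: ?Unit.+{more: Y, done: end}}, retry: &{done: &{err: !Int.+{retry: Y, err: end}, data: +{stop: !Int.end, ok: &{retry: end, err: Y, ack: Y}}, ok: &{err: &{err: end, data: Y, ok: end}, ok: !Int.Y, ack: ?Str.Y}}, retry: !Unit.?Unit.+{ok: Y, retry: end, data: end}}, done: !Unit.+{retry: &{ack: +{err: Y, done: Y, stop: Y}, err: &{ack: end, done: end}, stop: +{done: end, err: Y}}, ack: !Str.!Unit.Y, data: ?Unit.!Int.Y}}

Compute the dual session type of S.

rec Y.&{stop: ?Bool.+{ack: +{retry: ?Int.end, more: !Int.Y, done: +{retry: Y, stop: Y, err: Y}}, retry: !Unit.&{more: Y, done: end}}, retry: +{done: +{err: ?Int.&{retry: Y, err: end}, data: &{stop: ?Int.end, ok: +{retry: end, err: Y, ack: Y}}, ok: +{err: +{err: end, data: Y, ok: end}, ok: ?Int.Y, ack: !Str.Y}}, retry: ?Unit.!Unit.&{ok: Y, retry: end, data: end}}, done: ?Unit.&{retry: +{ack: &{err: Y, done: Y, stop: Y}, err: +{ack: end, done: end}, stop: &{done: end, err: Y}}, ack: ?Str.?Unit.Y, data: !Unit.?Int.Y}}

rec Y → rec Y  (μ self-dual)
  +{stop,retry,done} → &{stop,retry,done}  (select→offer)
    • stop:
      !Bool → ?Bool
        &{ack,retry} → +{ack,retry}  (&→⊕)
          • ack:
            &{retry,more,done} → +{retry,more,done}  (&→⊕)
              • retry:
                !Int → ?Int
                  end ↦ end
              • more:
                ?Int → !Int
                  Y ↦ Y
              • done:
                &{retry,stop,err} → +{retry,stop,err}  (&→⊕)
                  • retry:
                    Y ↦ Y
                  • stop:
                    Y ↦ Y
                  • err:
                    Y ↦ Y
          • retry:
            ?Unit → !Unit
              +{more,done} → &{more,done}  (select→offer)
                • more:
                  Y ↦ Y
                • done:
                  end ↦ end
    • retry:
      &{done,retry} → +{done,retry}  (&→⊕)
        • done:
          &{err,data,ok} → +{err,data,ok}  (&→⊕)
            • err:
              !Int → ?Int
                +{retry,err} → &{retry,err}  (select→offer)
                  • retry:
                    Y ↦ Y
                  • err:
                    end ↦ end
            • data:
              +{stop,ok} → &{stop,ok}  (select→offer)
                • stop:
                  !Int → ?Int
                    end ↦ end
                • ok:
                  &{retry,err,ack} → +{retry,err,ack}  (&→⊕)
                    • retry:
                      end ↦ end
                    • err:
                      Y ↦ Y
                    • ack:
                      Y ↦ Y
            • ok:
              &{err,ok,ack} → +{err,ok,ack}  (&→⊕)
                • err:
                  &{err,data,ok} → +{err,data,ok}  (&→⊕)
                    • err:
                      end ↦ end
                    • data:
                      Y ↦ Y
                    • ok:
                      end ↦ end
                • ok:
                  !Int → ?Int
                    Y ↦ Y
                • ack:
                  ?Str → !Str
                    Y ↦ Y
        • retry:
          !Unit → ?Unit
            ?Unit → !Unit
              +{ok,retry,data} → &{ok,retry,data}  (select→offer)
                • ok:
                  Y ↦ Y
                • retry:
                  end ↦ end
                • data:
                  end ↦ end
    • done:
      !Unit → ?Unit
        +{retry,ack,data} → &{retry,ack,data}  (select→offer)
          • retry:
            &{ack,err,stop} → +{ack,err,stop}  (&→⊕)
              • ack:
                +{err,done,stop} → &{err,done,stop}  (select→offer)
                  • err:
                    Y ↦ Y
                  • done:
                    Y ↦ Y
                  • stop:
                    Y ↦ Y
              • err:
                &{ack,done} → +{ack,done}  (&→⊕)
                  • ack:
                    end ↦ end
                  • done:
                    end ↦ end
              • stop:
                +{done,err} → &{done,err}  (select→offer)
                  • done:
                    end ↦ end
                  • err:
                    Y ↦ Y
          • ack:
            !Str → ?Str
              !Unit → ?Unit
                Y ↦ Y
          • data:
            ?Unit → !Unit
              !Int → ?Int
                Y ↦ Y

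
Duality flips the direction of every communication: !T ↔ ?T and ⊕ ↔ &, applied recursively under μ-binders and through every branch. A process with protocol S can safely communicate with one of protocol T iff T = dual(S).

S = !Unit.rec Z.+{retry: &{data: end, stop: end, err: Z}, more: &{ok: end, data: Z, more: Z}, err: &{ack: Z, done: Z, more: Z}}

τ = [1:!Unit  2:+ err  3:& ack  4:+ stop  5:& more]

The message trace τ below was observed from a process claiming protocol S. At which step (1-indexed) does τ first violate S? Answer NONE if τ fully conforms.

4

@1 !Unit  ✓  cont: rec Z.…
@2 + err  ✓  cont: &{ack: rec Z.…, done: rec Z.…, more: rec Z.…}
@3 & ack  ✓  cont: rec Z.…
@4 got + stop, protocol expects + retry or + more or + err  ✗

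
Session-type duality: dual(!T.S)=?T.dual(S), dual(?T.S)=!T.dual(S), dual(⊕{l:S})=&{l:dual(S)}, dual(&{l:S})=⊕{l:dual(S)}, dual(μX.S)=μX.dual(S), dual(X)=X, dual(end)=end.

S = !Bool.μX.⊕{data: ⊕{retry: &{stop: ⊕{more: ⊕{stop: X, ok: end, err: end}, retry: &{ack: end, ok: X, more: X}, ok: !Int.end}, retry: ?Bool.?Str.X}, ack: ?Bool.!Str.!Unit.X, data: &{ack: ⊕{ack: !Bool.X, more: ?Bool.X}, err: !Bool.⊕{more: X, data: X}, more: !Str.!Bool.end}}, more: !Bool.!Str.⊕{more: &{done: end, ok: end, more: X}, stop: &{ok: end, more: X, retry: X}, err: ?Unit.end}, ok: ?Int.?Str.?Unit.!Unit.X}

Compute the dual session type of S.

!Bool = ?Bool
  μX = μX  (μ self-dual)
    ⊕{data,more,ok} = &{data,more,ok}  (internal→external)
      • data:
        ⊕{retry,ack,data} = &{retry,ack,data}  (internal→external)
          • retry:
            &{stop,retry} = ⊕{stop,retry}  (&→⊕)
              • stop:
                ⊕{more,retry,ok} = &{more,retry,ok}  (internal→external)
                  • more:
                    ⊕{stop,ok,err} = &{stop,ok,err}  (internal→external)
                      • stop:
                        X self-dual
                      • ok:
                        end self-dual
                      • err:
                        end self-dual
                  • retry:
                    &{ack,ok,more} = ⊕{ack,ok,more}  (&→⊕)
                      • ack:
                        end self-dual
                      • ok:
                        X self-dual
                      • more:
                        X self-dual
                  • ok:
                    !Int = ?Int
                      end self-dual
              • retry:
                ?Bool = !Bool
                  ?Str = !Str
                    X self-dual
          • ack:
            ?Bool = !Bool
              !Str = ?Str
                !Unit = ?Unit
                  X self-dual
          • data:
            &{ack,err,more} = ⊕{ack,err,more}  (&→⊕)
              • ack:
                ⊕{ack,more} = &{ack,more}  (internal→external)
                  • ack:
                    !Bool = ?Bool
                      X self-dual
                  • more:
                    ?Bool = !Bool
                      X self-dual
              • err:
                !Bool = ?Bool
                  ⊕{more,data} = &{more,data}  (internal→external)
                    • more:
                      X self-dual
                    • data:
                      X self-dual
              • more:
                !Str = ?Str
                  !Bool = ?Bool
                    end self-dual
      • more:
        !Bool = ?Bool
          !Str = ?Str
            ⊕{more,stop,err} = &{more,stop,err}  (internal→external)
              • more:
                &{done,ok,more} = ⊕{done,ok,more}  (&→⊕)
                  • done:
                    end self-dual
                  • ok:
                    end self-dual
                  • more:
                    X self-dual
              • stop:
                &{ok,more,retry} = ⊕{ok,more,retry}  (&→⊕)
                  • ok:
                    end self-dual
                  • more:
                    X self-dual
                  • retry:
                    X self-dual
              • err:
                ?Unit = !Unit
                  end self-dual
      • ok:
        ?Int = !Int
          ?Str = !Str
            ?Unit = !Unit
              !Unit = ?Unit
                X self-dual

?Bool.μX.&{data: &{retry: ⊕{stop: &{more: &{stop: X, ok: end, err: end}, retry: ⊕{ack: end, ok: X, more: X}, ok: ?Int.end}, retry: !Bool.!Str.X}, ack: !Bool.?Str.?Unit.X, data: ⊕{ack: &{ack: ?Bool.X, more: !Bool.X}, err: ?Bool.&{more: X, data: X}, more: ?Str.?Bool.end}}, more: ?Bool.?Str.&{more: ⊕{done: end, ok: end, more: X}, stop: ⊕{ok: end, more: X, retry: X}, err: !Unit.end}, ok: !Int.!Str.!Unit.?Unit.X}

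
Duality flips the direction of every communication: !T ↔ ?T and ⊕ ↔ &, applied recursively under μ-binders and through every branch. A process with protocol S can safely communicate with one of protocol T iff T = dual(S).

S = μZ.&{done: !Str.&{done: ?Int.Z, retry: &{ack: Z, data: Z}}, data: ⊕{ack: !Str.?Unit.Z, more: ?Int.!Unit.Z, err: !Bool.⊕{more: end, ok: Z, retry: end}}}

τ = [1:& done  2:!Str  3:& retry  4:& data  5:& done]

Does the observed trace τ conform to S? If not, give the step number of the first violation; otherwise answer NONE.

[1] & done  match  cont: !Str.&{done: ?Int.μZ.…, retry: &{ack: μZ.…, data: μZ.…}}
[2] !Str  match  cont: &{done: ?Int.μZ.…, retry: &{ack: μZ.…, data: μZ.…}}
[3] & retry  match  cont: &{ack: μZ.…, data: μZ.…}
[4] & data  match  cont: μZ.…
[5] & done  match  cont: !Str.&{done: ?Int.μZ.…, retry: &{ack: μZ.…, data: μZ.…}}
τ conforms to S (length 5)

NONE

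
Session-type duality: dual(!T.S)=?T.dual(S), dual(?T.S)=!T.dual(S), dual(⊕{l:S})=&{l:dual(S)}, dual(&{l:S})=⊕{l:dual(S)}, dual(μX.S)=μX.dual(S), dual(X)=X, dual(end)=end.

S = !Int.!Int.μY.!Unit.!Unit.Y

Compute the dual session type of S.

!Int ↦ ?Int
  !Int ↦ ?Int
    μY ↦ μY  (binder kept)
      !Unit ↦ ?Unit
        !Unit ↦ ?Unit
          Y self-dual

?Int.?Int.μY.?Unit.?Unit.Y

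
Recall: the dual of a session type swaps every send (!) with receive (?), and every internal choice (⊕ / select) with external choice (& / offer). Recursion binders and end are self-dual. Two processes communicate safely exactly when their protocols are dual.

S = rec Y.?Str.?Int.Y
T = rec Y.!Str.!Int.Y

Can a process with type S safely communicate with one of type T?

YES

rec Y ‖ rec Y  match (μ self-dual)
  ?Str ‖ !Str  match
    ?Int ‖ !Int  match
      Y ‖ Y  match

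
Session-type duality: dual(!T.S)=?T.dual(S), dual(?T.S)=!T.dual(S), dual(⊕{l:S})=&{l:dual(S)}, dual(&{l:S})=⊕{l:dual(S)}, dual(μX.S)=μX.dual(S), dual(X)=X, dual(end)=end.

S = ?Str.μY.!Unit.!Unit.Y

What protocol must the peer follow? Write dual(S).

?Str = !Str
  μY = μY  (binder kept)
    !Unit = ?Unit
      !Unit = ?Unit
        Y ↦ Y

!Str.μY.?Unit.?Unit.Y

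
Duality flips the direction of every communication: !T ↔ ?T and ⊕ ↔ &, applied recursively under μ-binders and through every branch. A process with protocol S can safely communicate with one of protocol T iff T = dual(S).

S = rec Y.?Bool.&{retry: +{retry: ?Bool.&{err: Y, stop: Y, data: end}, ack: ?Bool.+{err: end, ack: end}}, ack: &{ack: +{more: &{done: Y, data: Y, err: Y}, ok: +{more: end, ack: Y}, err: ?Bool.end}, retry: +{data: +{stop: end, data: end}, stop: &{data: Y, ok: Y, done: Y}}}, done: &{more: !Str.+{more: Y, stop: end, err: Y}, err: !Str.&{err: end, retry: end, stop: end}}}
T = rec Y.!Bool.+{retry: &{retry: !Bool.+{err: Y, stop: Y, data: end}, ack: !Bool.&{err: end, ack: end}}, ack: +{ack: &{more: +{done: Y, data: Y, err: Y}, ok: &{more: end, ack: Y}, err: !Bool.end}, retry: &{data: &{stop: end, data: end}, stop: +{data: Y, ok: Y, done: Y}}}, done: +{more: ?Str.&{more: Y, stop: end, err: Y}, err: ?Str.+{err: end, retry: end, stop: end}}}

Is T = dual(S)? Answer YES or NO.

YES

rec Y vs rec Y  match (binder kept)
  ?Bool vs !Bool  match
    &{retry,ack,done} vs +{retry,ack,done}  match same labels
      case retry:
        +{retry,ack} vs &{retry,ack}  match same labels
          case retry:
            ?Bool vs !Bool  match
              &{err,stop,data} vs +{err,stop,data}  match same labels
                case err:
                  Y vs Y  match
                case stop:
                  Y vs Y  match
                case data:
                  end vs end  match
          case ack:
            ?Bool vs !Bool  match
              +{err,ack} vs &{err,ack}  match same labels
                case err:
                  end vs end  match
                case ack:
                  end vs end  match
      case ack:
        &{ack,retry} vs +{ack,retry}  match same labels
          case ack:
            +{more,ok,err} vs &{more,ok,err}  match same labels
              case more:
                &{done,data,err} vs +{done,data,err}  match same labels
                  case done:
                    Y vs Y  match
                  case data:
                    Y vs Y  match
                  case err:
                    Y vs Y  match
              case ok:
                +{more,ack} vs &{more,ack}  match same labels
                  case more:
                    end vs end  match
                  case ack:
                    Y vs Y  match
              case err:
                ?Bool vs !Bool  match
                  end vs end  match
          case retry:
            +{data,stop} vs &{data,stop}  match same labels
              case data:
                +{stop,data} vs &{stop,data}  match same labels
                  case stop:
                    end vs end  match
                  case data:
                    end vs end  match
              case stop:
                &{data,ok,done} vs +{data,ok,done}  match same labels
                  case data:
                    Y vs Y  match
                  case ok:
                    Y vs Y  match
                  case done:
                    Y vs Y  match
      case done:
        &{more,err} vs +{more,err}  match same labels
          case more:
            !Str vs ?Str  match
              +{more,stop,err} vs &{more,stop,err}  match same labels
                case more:
                  Y vs Y  match
                case stop:
                  end vs end  match
                case err:
                  Y vs Y  match
          case err:
            !Str vs ?Str  match
              &{err,retry,stop} vs +{err,retry,stop}  match same labels
                case err:
                  end vs end  match
                case retry:
                  end vs end  match
                case stop:
                  end vs end  match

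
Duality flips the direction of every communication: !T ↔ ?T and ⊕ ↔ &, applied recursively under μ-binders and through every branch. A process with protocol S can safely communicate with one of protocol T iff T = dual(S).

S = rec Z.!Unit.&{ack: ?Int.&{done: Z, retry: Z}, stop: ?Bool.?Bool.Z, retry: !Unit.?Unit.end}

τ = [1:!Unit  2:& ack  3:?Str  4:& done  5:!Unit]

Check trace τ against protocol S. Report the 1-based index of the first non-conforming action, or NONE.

3

step 1: !Unit  ok  state: &{ack: ?Int.&{done: rec Z.…, retry: rec Z.…}, stop: ?Bool.?Bool.rec Z.…, retry: !Unit.?Unit.end}
step 2: & ack  ok  state: ?Int.&{done: rec Z.…, retry: rec Z.…}
step 3: got ?Str, protocol expects ?Int  ✗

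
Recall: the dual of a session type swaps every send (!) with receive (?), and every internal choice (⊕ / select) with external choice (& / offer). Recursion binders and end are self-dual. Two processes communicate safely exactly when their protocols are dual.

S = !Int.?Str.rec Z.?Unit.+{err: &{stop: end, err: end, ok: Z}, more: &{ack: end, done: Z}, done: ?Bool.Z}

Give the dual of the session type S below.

?Int.!Str.rec Z.!Unit.&{err: +{stop: end, err: end, ok: Z}, more: +{ack: end, done: Z}, done: !Bool.Z}

!Int → ?Int
  ?Str → !Str
    rec Z → rec Z  (binder kept)
      ?Unit → !Unit
        +{err,more,done} → &{err,more,done}  (internal→external)
          • err:
            &{stop,err,ok} → +{stop,err,ok}  (external→internal)
              • stop:
                dual(end) = end
              • err:
                dual(end) = end
              • ok:
                dual(Z) = Z
          • more:
            &{ack,done} → +{ack,done}  (external→internal)
              • ack:
                dual(end) = end
              • done:
                dual(Z) = Z
          • done:
            ?Bool → !Bool
              dual(Z) = Z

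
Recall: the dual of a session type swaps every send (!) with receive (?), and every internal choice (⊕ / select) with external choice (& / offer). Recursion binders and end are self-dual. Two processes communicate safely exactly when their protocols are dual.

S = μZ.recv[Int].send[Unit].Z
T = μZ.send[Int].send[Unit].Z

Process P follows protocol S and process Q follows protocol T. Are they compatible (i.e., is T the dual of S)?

NO

μZ vs μZ  ✓ (rec unchanged)
  recv[Int] vs send[Int]  ✓
    send[Unit] vs send[Unit]  ✗ same direction on both sides — not dual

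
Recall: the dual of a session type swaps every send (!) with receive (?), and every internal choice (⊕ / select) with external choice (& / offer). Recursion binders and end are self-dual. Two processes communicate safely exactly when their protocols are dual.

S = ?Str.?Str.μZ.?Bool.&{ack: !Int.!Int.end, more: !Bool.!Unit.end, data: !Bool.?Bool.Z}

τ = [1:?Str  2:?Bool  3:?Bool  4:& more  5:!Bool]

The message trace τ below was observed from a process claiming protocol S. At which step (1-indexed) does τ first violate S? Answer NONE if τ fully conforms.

step 1: ?Str  ✓  now at ?Str.μZ.…
step 2: got ?Bool, protocol expects ?Str  ✗

2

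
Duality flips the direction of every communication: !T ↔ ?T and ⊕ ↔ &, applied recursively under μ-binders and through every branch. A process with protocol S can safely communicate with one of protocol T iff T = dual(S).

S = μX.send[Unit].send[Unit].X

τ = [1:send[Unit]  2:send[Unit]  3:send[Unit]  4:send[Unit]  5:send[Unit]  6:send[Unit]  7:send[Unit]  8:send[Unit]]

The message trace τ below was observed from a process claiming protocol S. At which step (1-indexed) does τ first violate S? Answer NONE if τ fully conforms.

@1 send[Unit]  ok  now at send[Unit].μX.…
@2 send[Unit]  ok  now at μX.…
@3 send[Unit]  ok  now at send[Unit].μX.…
@4 send[Unit]  ok  now at μX.…
@5 send[Unit]  ok  now at send[Unit].μX.…
@6 send[Unit]  ok  now at μX.…
@7 send[Unit]  ok  now at send[Unit].μX.…
@8 send[Unit]  ok  now at μX.…
trace exhausted — no violation

NONE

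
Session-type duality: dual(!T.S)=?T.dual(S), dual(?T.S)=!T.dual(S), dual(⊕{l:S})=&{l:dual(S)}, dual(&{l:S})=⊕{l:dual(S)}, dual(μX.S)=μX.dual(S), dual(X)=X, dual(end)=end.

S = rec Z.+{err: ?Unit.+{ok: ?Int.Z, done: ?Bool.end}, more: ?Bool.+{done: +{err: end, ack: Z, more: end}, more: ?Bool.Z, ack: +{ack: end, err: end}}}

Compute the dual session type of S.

rec Z.&{err: !Unit.&{ok: !Int.Z, done: !Bool.end}, more: !Bool.&{done: &{err: end, ack: Z, more: end}, more: !Bool.Z, ack: &{ack: end, err: end}}}

rec Z = rec Z  (rec unchanged)
  +{err,more} = &{err,more}  (select→offer)
    • err:
      ?Unit = !Unit
        +{ok,done} = &{ok,done}  (select→offer)
          • ok:
            ?Int = !Int
              Z self-dual
          • done:
            ?Bool = !Bool
              end self-dual
    • more:
      ?Bool = !Bool
        +{done,more,ack} = &{done,more,ack}  (select→offer)
          • done:
            +{err,ack,more} = &{err,ack,more}  (select→offer)
              • err:
                end self-dual
              • ack:
                Z self-dual
              • more:
                end self-dual
          • more:
            ?Bool = !Bool
              Z self-dual
          • ack:
            +{ack,err} = &{ack,err}  (select→offer)
              • ack:
                end self-dual
              • err:
                end self-dual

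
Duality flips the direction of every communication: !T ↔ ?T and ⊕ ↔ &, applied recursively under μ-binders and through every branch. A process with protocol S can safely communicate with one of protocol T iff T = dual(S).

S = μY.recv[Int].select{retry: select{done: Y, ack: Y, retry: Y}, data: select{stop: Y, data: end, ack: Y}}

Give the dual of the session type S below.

μY.send[Int].offer{retry: offer{done: Y, ack: Y, retry: Y}, data: offer{stop: Y, data: end, ack: Y}}

μY = μY  (rec unchanged)
  recv[Int] = send[Int]
    select{retry,data} = offer{retry,data}  (⊕→&)
      [retry]
        select{done,ack,retry} = offer{done,ack,retry}  (⊕→&)
          [done]
            Y ↦ Y
          [ack]
            Y ↦ Y
          [retry]
            Y ↦ Y
      [data]
        select{stop,data,ack} = offer{stop,data,ack}  (⊕→&)
          [stop]
            Y ↦ Y
          [data]
            end ↦ end
          [ack]
            Y ↦ Y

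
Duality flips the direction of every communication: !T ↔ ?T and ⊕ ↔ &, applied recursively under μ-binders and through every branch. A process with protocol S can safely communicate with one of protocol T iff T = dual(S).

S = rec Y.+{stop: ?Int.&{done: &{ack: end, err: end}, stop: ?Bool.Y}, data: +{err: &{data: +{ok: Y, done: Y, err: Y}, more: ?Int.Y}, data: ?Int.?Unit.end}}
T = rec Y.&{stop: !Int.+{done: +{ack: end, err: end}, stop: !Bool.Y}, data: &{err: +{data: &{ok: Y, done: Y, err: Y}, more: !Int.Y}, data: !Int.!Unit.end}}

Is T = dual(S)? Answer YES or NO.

YES

rec Y vs rec Y  ok (rec unchanged)
  +{stop,data} vs &{stop,data}  ok same labels
    [stop]
      ?Int vs !Int  ok
        &{done,stop} vs +{done,stop}  ok same labels
          [done]
            &{ack,err} vs +{ack,err}  ok same labels
              [ack]
                end vs end  ok
              [err]
                end vs end  ok
          [stop]
            ?Bool vs !Bool  ok
              Y vs Y  ok
    [data]
      +{err,data} vs &{err,data}  ok same labels
        [err]
          &{data,more} vs +{data,more}  ok same labels
            [data]
              +{ok,done,err} vs &{ok,done,err}  ok same labels
                [ok]
                  Y vs Y  ok
                [done]
                  Y vs Y  ok
                [err]
                  Y vs Y  ok
            [more]
              ?Int vs !Int  ok
                Y vs Y  ok
        [data]
          ?Int vs !Int  ok
            ?Unit vs !Unit  ok
              end vs end  ok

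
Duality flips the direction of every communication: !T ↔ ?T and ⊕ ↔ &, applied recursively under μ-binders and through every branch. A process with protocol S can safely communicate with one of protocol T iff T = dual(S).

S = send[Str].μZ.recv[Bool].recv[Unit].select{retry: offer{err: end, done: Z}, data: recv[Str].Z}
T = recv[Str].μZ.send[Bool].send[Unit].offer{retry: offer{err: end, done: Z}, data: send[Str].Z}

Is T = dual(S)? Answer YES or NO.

NO

send[Str] | recv[Str]  match
  μZ | μZ  match (μ self-dual)
    recv[Bool] | send[Bool]  match
      recv[Unit] | send[Unit]  match
        select{retry,data} | offer{retry,data}  match same labels
          case retry:
            offer{err,done} | offer{err,done}  ✗ choice polarity not flipped — not dual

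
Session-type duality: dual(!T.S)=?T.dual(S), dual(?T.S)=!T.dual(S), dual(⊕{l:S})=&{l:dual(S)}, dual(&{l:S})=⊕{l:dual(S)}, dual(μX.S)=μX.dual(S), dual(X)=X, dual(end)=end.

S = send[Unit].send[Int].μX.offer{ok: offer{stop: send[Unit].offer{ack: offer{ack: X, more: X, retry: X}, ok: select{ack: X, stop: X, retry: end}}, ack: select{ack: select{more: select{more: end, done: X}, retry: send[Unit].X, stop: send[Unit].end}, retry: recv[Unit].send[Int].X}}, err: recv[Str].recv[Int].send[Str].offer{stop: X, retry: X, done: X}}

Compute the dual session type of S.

send[Unit] → recv[Unit]
  send[Int] → recv[Int]
    μX → μX  (rec unchanged)
      offer{ok,err} → select{ok,err}  (offer→select)
        case ok:
          offer{stop,ack} → select{stop,ack}  (offer→select)
            case stop:
              send[Unit] → recv[Unit]
                offer{ack,ok} → select{ack,ok}  (offer→select)
                  case ack:
                    offer{ack,more,retry} → select{ack,more,retry}  (offer→select)
                      case ack:
                        X self-dual
                      case more:
                        X self-dual
                      case retry:
                        X self-dual
                  case ok:
                    select{ack,stop,retry} → offer{ack,stop,retry}  (internal→external)
                      case ack:
                        X self-dual
                      case stop:
                        X self-dual
                      case retry:
                        end self-dual
            case ack:
              select{ack,retry} → offer{ack,retry}  (internal→external)
                case ack:
                  select{more,retry,stop} → offer{more,retry,stop}  (internal→external)
                    case more:
                      select{more,done} → offer{more,done}  (internal→external)
                        case more:
                          end self-dual
                        case done:
                          X self-dual
                    case retry:
                      send[Unit] → recv[Unit]
                        X self-dual
                    case stop:
                      send[Unit] → recv[Unit]
                        end self-dual
                case retry:
                  recv[Unit] → send[Unit]
                    send[Int] → recv[Int]
                      X self-dual
        case err:
          recv[Str] → send[Str]
            recv[Int] → send[Int]
              send[Str] → recv[Str]
                offer{stop,retry,done} → select{stop,retry,done}  (offer→select)
                  case stop:
                    X self-dual
                  case retry:
                    X self-dual
                  case done:
                    X self-dual

recv[Unit].recv[Int].μX.select{ok: select{stop: recv[Unit].select{ack: select{ack: X, more: X, retry: X}, ok: offer{ack: X, stop: X, retry: end}}, ack: offer{ack: offer{more: offer{more: end, done: X}, retry: recv[Unit].X, stop: recv[Unit].end}, retry: send[Unit].recv[Int].X}}, err: send[Str].send[Int].recv[Str].select{stop: X, retry: X, done: X}}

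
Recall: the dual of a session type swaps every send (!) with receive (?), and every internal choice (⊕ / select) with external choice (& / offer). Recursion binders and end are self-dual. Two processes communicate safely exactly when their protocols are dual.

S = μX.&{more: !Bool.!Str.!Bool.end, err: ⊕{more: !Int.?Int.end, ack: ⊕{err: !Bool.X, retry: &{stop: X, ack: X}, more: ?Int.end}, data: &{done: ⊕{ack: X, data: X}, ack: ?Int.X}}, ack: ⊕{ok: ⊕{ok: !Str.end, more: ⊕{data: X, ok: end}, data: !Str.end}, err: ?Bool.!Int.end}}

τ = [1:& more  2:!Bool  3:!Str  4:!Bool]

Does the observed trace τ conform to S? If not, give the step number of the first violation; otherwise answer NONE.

@1 & more  match  now at !Bool.!Str.!Bool.end
@2 !Bool  match  now at !Str.!Bool.end
@3 !Str  match  now at !Bool.end
@4 !Bool  match  now at end
τ conforms to S (length 4)

NONE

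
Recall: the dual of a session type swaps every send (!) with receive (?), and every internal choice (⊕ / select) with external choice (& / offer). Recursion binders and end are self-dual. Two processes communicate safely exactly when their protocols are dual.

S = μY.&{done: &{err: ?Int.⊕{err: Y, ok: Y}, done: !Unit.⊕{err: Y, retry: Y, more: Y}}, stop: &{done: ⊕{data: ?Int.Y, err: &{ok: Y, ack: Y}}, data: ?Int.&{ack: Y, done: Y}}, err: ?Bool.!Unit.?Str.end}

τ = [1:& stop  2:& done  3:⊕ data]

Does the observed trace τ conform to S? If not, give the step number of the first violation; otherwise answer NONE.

step 1: & stop  ok  state: &{done: ⊕{data: ?Int.μY.…, err: &{ok: μY.…, ack: μY.…}}, data: ?Int.&{ack: μY.…, done: μY.…}}
step 2: & done  ok  state: ⊕{data: ?Int.μY.…, err: &{ok: μY.…, ack: μY.…}}
step 3: ⊕ data  ok  state: ?Int.μY.…
trace exhausted — no violation

NONE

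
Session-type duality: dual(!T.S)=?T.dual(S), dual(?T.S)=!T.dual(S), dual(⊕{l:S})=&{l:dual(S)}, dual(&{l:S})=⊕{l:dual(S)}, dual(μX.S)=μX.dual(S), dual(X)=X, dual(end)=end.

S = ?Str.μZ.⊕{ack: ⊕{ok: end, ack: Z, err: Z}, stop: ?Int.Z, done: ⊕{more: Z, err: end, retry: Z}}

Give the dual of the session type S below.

!Str.μZ.&{ack: &{ok: end, ack: Z, err: Z}, stop: !Int.Z, done: &{more: Z, err: end, retry: Z}}

?Str → !Str
  μZ → μZ  (μ self-dual)
    ⊕{ack,stop,done} → &{ack,stop,done}  (internal→external)
      [ack]
        ⊕{ok,ack,err} → &{ok,ack,err}  (internal→external)
          [ok]
            dual(end) = end
          [ack]
            dual(Z) = Z
          [err]
            dual(Z) = Z
      [stop]
        ?Int → !Int
          dual(Z) = Z
      [done]
        ⊕{more,err,retry} → &{more,err,retry}  (internal→external)
          [more]
            dual(Z) = Z
          [err]
            dual(end) = end
          [retry]
            dual(Z) = Z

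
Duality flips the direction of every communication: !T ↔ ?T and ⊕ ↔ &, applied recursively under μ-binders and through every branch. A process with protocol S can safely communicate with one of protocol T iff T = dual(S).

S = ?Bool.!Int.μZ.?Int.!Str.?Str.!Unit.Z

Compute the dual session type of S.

!Bool.?Int.μZ.!Int.?Str.!Str.?Unit.Z

?Bool ↦ !Bool
  !Int ↦ ?Int
    μZ ↦ μZ  (binder kept)
      ?Int ↦ !Int
        !Str ↦ ?Str
          ?Str ↦ !Str
            !Unit ↦ ?Unit
              Z self-dual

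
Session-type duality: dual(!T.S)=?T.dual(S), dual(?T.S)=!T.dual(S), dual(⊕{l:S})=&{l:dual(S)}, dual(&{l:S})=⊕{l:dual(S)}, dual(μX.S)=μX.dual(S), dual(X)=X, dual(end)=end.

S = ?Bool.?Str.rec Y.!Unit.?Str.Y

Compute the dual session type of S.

?Bool = !Bool
  ?Str = !Str
    rec Y = rec Y  (μ self-dual)
      !Unit = ?Unit
        ?Str = !Str
          dual(Y) = Y

!Bool.!Str.rec Y.?Unit.!Str.Y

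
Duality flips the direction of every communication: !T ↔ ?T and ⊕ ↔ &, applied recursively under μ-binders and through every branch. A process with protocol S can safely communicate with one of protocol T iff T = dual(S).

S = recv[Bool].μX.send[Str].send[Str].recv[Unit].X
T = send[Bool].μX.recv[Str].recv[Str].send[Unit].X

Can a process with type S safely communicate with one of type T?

recv[Bool] vs send[Bool]  ✓
  μX vs μX  ✓ (rec unchanged)
    send[Str] vs recv[Str]  ✓
      send[Str] vs recv[Str]  ✓
        recv[Unit] vs send[Unit]  ✓
          X vs X  ✓

YES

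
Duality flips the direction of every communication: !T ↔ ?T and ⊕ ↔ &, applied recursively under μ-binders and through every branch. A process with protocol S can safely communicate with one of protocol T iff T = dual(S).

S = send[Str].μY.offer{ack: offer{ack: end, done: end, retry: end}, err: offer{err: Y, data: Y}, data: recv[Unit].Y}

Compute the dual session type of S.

recv[Str].μY.select{ack: select{ack: end, done: end, retry: end}, err: select{err: Y, data: Y}, data: send[Unit].Y}

send[Str] → recv[Str]
  μY → μY  (μ self-dual)
    offer{ack,err,data} → select{ack,err,data}  (external→internal)
      [ack]
        offer{ack,done,retry} → select{ack,done,retry}  (external→internal)
          [ack]
            end ↦ end
          [done]
            end ↦ end
          [retry]
            end ↦ end
      [err]
        offer{err,data} → select{err,data}  (external→internal)
          [err]
            Y ↦ Y
          [data]
            Y ↦ Y
      [data]
        recv[Unit] → send[Unit]
          Y ↦ Y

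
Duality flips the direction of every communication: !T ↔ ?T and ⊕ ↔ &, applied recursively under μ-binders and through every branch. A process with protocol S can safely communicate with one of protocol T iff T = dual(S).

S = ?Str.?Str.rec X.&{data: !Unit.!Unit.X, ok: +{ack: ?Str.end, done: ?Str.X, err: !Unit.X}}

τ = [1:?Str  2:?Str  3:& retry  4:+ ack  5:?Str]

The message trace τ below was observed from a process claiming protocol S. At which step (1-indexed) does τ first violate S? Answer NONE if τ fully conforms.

@1 ?Str  ok  residual = ?Str.rec X.…
@2 ?Str  ok  residual = rec X.…
@3 got & retry, protocol expects & data or & ok  ✗

3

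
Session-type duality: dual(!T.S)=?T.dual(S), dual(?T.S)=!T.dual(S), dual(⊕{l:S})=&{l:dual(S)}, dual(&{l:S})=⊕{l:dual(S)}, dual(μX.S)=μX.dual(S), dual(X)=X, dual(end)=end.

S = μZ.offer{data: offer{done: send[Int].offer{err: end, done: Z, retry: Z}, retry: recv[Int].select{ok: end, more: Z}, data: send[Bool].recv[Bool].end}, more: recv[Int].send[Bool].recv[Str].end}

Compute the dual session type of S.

μZ.select{data: select{done: recv[Int].select{err: end, done: Z, retry: Z}, retry: send[Int].offer{ok: end, more: Z}, data: recv[Bool].send[Bool].end}, more: send[Int].recv[Bool].send[Str].end}

μZ = μZ  (rec unchanged)
  offer{data,more} = select{data,more}  (external→internal)
    • data:
      offer{done,retry,data} = select{done,retry,data}  (external→internal)
        • done:
          send[Int] = recv[Int]
            offer{err,done,retry} = select{err,done,retry}  (external→internal)
              • err:
                end self-dual
              • done:
                Z self-dual
              • retry:
                Z self-dual
        • retry:
          recv[Int] = send[Int]
            select{ok,more} = offer{ok,more}  (select→offer)
              • ok:
                end self-dual
              • more:
                Z self-dual
        • data:
          send[Bool] = recv[Bool]
            recv[Bool] = send[Bool]
              end self-dual
    • more:
      recv[Int] = send[Int]
        send[Bool] = recv[Bool]
          recv[Str] = send[Str]
            end self-dual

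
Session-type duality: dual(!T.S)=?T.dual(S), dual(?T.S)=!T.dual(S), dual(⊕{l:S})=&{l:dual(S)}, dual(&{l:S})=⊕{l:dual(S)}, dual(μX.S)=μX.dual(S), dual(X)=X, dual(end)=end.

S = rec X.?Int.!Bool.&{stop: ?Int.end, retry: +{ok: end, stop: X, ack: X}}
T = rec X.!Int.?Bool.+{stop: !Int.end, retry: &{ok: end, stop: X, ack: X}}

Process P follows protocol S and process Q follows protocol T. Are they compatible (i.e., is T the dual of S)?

YES

rec X vs rec X  match (rec unchanged)
  ?Int vs !Int  match
    !Bool vs ?Bool  match
      &{stop,retry} vs +{stop,retry}  match labels match
        case stop:
          ?Int vs !Int  match
            end vs end  match
        case retry:
          +{ok,stop,ack} vs &{ok,stop,ack}  match labels match
            case ok:
              end vs end  match
            case stop:
              X vs X  match
            case ack:
              X vs X  match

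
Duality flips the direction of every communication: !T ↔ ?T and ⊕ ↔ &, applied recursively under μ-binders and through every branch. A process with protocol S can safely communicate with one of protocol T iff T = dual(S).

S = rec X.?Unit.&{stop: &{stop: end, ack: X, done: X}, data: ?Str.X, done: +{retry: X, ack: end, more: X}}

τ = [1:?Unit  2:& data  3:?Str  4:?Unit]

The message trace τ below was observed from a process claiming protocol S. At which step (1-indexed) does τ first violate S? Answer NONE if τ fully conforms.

NONE

step 1: ?Unit  match  residual = &{stop: &{stop: end, ack: rec X.…, done: rec X.…}, data: ?Str.rec X.…, done: +{retry: rec X.…, ack: end, more: rec X.…}}
step 2: & data  match  residual = ?Str.rec X.…
step 3: ?Str  match  residual = rec X.…
step 4: ?Unit  match  residual = &{stop: &{stop: end, ack: rec X.…, done: rec X.…}, data: ?Str.rec X.…, done: +{retry: rec X.…, ack: end, more: rec X.…}}
τ conforms to S (length 4)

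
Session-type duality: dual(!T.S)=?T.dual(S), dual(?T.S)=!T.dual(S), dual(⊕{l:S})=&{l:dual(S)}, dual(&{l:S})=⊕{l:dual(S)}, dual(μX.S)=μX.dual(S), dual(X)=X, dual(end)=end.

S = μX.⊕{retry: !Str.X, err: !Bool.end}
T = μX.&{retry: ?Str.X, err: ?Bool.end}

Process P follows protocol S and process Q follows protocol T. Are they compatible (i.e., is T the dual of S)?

μX vs μX  ok (μ self-dual)
  ⊕{retry,err} vs &{retry,err}  ok same labels
    [retry]
      !Str vs ?Str  ok
        X vs X  ok
    [err]
      !Bool vs ?Bool  ok
        end vs end  ok

YES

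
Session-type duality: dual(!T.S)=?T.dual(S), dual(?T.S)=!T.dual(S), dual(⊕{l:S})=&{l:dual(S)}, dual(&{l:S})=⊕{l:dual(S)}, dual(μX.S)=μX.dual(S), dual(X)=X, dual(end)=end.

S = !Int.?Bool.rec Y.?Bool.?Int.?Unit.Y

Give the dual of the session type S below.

?Int.!Bool.rec Y.!Bool.!Int.!Unit.Y

!Int ↦ ?Int
  ?Bool ↦ !Bool
    rec Y ↦ rec Y  (binder kept)
      ?Bool ↦ !Bool
        ?Int ↦ !Int
          ?Unit ↦ !Unit
            Y ↦ Y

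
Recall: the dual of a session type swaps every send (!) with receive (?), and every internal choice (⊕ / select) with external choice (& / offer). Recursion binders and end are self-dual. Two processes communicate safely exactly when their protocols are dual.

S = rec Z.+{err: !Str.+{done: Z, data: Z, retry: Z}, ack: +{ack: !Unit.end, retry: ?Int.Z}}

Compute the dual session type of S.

rec Z.&{err: ?Str.&{done: Z, data: Z, retry: Z}, ack: &{ack: ?Unit.end, retry: !Int.Z}}

rec Z → rec Z  (binder kept)
  +{err,ack} → &{err,ack}  (⊕→&)
    case err:
      !Str → ?Str
        +{done,data,retry} → &{done,data,retry}  (⊕→&)
          case done:
            Z self-dual
          case data:
            Z self-dual
          case retry:
            Z self-dual
    case ack:
      +{ack,retry} → &{ack,retry}  (⊕→&)
        case ack:
          !Unit → ?Unit
            end self-dual
        case retry:
          ?Int → !Int
            Z self-dual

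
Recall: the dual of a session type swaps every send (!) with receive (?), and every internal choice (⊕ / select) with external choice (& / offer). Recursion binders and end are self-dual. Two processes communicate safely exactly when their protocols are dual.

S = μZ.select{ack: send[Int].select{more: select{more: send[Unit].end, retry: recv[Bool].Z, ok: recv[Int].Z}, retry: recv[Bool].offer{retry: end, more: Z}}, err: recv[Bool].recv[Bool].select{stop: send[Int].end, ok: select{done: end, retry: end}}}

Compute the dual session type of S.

μZ.offer{ack: recv[Int].offer{more: offer{more: recv[Unit].end, retry: send[Bool].Z, ok: send[Int].Z}, retry: send[Bool].select{retry: end, more: Z}}, err: send[Bool].send[Bool].offer{stop: recv[Int].end, ok: offer{done: end, retry: end}}}

μZ ↦ μZ  (μ self-dual)
  select{ack,err} ↦ offer{ack,err}  (select→offer)
    [ack]
      send[Int] ↦ recv[Int]
        select{more,retry} ↦ offer{more,retry}  (select→offer)
          [more]
            select{more,retry,ok} ↦ offer{more,retry,ok}  (select→offer)
              [more]
                send[Unit] ↦ recv[Unit]
                  end self-dual
              [retry]
                recv[Bool] ↦ send[Bool]
                  Z self-dual
              [ok]
                recv[Int] ↦ send[Int]
                  Z self-dual
          [retry]
            recv[Bool] ↦ send[Bool]
              offer{retry,more} ↦ select{retry,more}  (external→internal)
                [retry]
                  end self-dual
                [more]
                  Z self-dual
    [err]
      recv[Bool] ↦ send[Bool]
        recv[Bool] ↦ send[Bool]
          select{stop,ok} ↦ offer{stop,ok}  (select→offer)
            [stop]
              send[Int] ↦ recv[Int]
                end self-dual
            [ok]
              select{done,retry} ↦ offer{done,retry}  (select→offer)
                [done]
                  end self-dual
                [retry]
                  end self-dual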